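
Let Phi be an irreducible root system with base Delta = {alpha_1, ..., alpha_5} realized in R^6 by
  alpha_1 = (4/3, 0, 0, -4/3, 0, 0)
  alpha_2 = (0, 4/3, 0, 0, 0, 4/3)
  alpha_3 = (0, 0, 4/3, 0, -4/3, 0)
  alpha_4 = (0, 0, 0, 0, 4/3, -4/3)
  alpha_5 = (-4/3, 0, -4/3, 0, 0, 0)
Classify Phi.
Compute the Cartan integers a_ij = 2(alpha_i, alpha_j)/(alpha_j, alpha_j); the resulting 5x5 Cartan matrix is
[[2, 0, 0, 0, -1], [0, 2, 0, -1, 0], [0, 0, 2, -1, -1], [0, -1, -1, 2, 0], [-1, 0, -1, 0, 2]].
All simple roots have the same length, so the diagram is simply laced. The associated Dynkin diagram is a chain of 5 nodes with single edges (A_5), so the type is A_5 (the algebra sl(6)).

A_5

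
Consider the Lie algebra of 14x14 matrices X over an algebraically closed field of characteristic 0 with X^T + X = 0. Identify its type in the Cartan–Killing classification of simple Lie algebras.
This is so(14) with 14 even, which has dimension 14(14-1)/2 = 91 and rank 14/2 = 7. In the classification of classical Lie algebras, the orthogonal algebra so(2n) in an even number of variables has type D_n; here n = 7, so the Dynkin diagram is a chain of 5 nodes with a fork of two nodes at one end (D_7). Hence the type is D_7.

D7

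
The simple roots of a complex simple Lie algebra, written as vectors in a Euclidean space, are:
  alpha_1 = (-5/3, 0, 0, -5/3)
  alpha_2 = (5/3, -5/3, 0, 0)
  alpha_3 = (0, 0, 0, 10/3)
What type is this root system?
type C_3

Compute the Cartan integers a_ij = 2(alpha_i, alpha_j)/(alpha_j, alpha_j); the resulting 3x3 Cartan matrix is
[[2, -1, -1], [-1, 2, 0], [-2, 0, 2]].
The roots have two lengths (squared-length ratio 2:1); the short ones are alpha_{1,2}. The associated Dynkin diagram is a chain of 3 nodes with a double edge at one end; the terminal node there is the unique long simple root (C_3), so the type is C_3 (the algebra sp(6)).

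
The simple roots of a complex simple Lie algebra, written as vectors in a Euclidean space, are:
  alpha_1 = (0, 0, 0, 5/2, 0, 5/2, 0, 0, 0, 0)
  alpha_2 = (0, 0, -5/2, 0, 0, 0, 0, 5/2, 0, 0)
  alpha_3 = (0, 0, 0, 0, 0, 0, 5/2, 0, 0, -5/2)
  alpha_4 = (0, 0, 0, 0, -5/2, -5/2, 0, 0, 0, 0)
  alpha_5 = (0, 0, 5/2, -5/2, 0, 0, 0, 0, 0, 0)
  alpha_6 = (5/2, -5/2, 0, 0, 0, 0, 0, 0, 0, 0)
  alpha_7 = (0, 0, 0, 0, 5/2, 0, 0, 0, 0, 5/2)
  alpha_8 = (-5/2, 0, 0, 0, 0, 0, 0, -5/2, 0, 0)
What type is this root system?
type A_8

Compute the Cartan integers a_ij = 2(alpha_i, alpha_j)/(alpha_j, alpha_j); the resulting 8x8 Cartan matrix is
[[2, 0, 0, -1, -1, 0, 0, 0], [0, 2, 0, 0, -1, 0, 0, -1], [0, 0, 2, 0, 0, 0, -1, 0], [-1, 0, 0, 2, 0, 0, -1, 0], [-1, -1, 0, 0, 2, 0, 0, 0], [0, 0, 0, 0, 0, 2, 0, -1], [0, 0, -1, -1, 0, 0, 2, 0], [0, -1, 0, 0, 0, -1, 0, 2]].
All simple roots have the same length, so the diagram is simply laced. The associated Dynkin diagram is a chain of 8 nodes with single edges (A_8), so the type is A_8 (the algebra sl(9)).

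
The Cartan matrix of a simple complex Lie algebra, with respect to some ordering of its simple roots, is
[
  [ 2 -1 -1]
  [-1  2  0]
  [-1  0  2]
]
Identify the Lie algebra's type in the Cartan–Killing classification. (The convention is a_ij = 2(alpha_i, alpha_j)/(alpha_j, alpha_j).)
A3

The matrix has rank 3 with 2's on the diagonal. Reading the off-diagonal entries as Dynkin edges (a single edge where a_ij = a_ji = -1; a double or triple edge where a_ij * a_ji = 2 or 3), the diagram is a chain of 3 nodes with single edges (A_3). One simple-root ordering that puts it in standard form is (alpha_3, alpha_1, alpha_2). So the algebra is type A_3, i.e. sl(4).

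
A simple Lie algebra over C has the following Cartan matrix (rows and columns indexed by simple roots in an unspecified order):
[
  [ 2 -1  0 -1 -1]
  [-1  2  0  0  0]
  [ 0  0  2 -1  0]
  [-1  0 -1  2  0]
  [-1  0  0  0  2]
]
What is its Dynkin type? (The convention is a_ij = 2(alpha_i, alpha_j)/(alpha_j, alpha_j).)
The matrix has rank 5 with 2's on the diagonal. Reading the off-diagonal entries as Dynkin edges (a single edge where a_ij = a_ji = -1; a double or triple edge where a_ij * a_ji = 2 or 3), the diagram is a chain of 3 nodes with a fork of two nodes at one end (D_5). One simple-root ordering that puts it in standard form is (alpha_3, alpha_4, alpha_1, alpha_2, alpha_5). So the algebra is type D_5, i.e. so(10).

type D_5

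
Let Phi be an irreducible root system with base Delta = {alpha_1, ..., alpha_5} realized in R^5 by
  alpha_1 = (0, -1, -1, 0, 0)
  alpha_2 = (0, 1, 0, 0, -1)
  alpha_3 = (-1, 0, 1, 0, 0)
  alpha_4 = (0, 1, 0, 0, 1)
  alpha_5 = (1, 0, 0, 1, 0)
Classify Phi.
Compute the Cartan integers a_ij = 2(alpha_i, alpha_j)/(alpha_j, alpha_j); the resulting 5x5 Cartan matrix is
[[2, -1, -1, -1, 0], [-1, 2, 0, 0, 0], [-1, 0, 2, 0, -1], [-1, 0, 0, 2, 0], [0, 0, -1, 0, 2]].
All simple roots have the same length, so the diagram is simply laced. The associated Dynkin diagram is a chain of 3 nodes with a fork of two nodes at one end (D_5), so the type is D_5 (the algebra so(10)).

D5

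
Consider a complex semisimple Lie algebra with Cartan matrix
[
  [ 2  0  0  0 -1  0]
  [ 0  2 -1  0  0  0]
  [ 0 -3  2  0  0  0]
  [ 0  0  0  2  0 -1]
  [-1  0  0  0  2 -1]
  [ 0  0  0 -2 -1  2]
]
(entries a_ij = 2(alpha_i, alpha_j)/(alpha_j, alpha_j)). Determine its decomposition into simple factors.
type B_4 + type G_2

The diagram associated to this matrix has two connected components: the simple roots {alpha_1, alpha_4, alpha_5, alpha_6} form a chain of 4 nodes with a double edge at one end; the terminal node there is the unique short simple root (B_4), and {alpha_2, alpha_3} form two nodes joined by a triple edge (G_2). A semisimple Lie algebra decomposes uniquely as the direct sum of simple ideals, one per connected component of its Dynkin diagram, so g ≅ B_4 ⊕ G_2 (dimension 36 + 14 = 50).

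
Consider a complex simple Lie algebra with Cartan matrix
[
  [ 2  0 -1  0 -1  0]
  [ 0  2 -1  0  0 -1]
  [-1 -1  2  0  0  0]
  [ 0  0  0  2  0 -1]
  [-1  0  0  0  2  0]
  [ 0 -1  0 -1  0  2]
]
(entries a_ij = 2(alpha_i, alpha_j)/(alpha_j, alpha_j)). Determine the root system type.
The matrix has rank 6 with 2's on the diagonal. Reading the off-diagonal entries as Dynkin edges (a single edge where a_ij = a_ji = -1; a double or triple edge where a_ij * a_ji = 2 or 3), the diagram is a chain of 6 nodes with single edges (A_6). One simple-root ordering that puts it in standard form is (alpha_4, alpha_6, alpha_2, alpha_3, alpha_1, alpha_5). So the algebra is type A_6, i.e. sl(7).

A6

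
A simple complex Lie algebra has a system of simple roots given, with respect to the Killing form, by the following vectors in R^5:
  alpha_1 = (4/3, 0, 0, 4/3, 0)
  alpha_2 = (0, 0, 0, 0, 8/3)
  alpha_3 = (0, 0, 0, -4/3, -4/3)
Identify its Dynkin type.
C3

Compute the Cartan integers a_ij = 2(alpha_i, alpha_j)/(alpha_j, alpha_j); the resulting 3x3 Cartan matrix is
[[2, 0, -1], [0, 2, -2], [-1, -1, 2]].
The roots have two lengths (squared-length ratio 2:1); the short ones are alpha_{1,3}. The associated Dynkin diagram is a chain of 3 nodes with a double edge at one end; the terminal node there is the unique long simple root (C_3), so the type is C_3 (the algebra sp(6)).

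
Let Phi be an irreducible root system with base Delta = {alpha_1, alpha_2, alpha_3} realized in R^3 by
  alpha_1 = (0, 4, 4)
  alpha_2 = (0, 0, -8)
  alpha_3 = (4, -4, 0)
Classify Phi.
Compute the Cartan integers a_ij = 2(alpha_i, alpha_j)/(alpha_j, alpha_j); the resulting 3x3 Cartan matrix is
[[2, -1, -1], [-2, 2, 0], [-1, 0, 2]].
The roots have two lengths (squared-length ratio 2:1); the short ones are alpha_{1,3}. The associated Dynkin diagram is a chain of 3 nodes with a double edge at one end; the terminal node there is the unique long simple root (C_3), so the type is C_3 (the algebra sp(6)).

type C_3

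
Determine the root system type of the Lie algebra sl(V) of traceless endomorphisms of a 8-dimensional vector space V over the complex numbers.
This is sl(8), which has dimension 8^2 - 1 = 63 and rank 8 - 1 = 7 (a Cartan subalgebra is the diagonal traceless matrices). In the classification of classical Lie algebras, the special linear algebra sl(n+1) has type A_n; here n = 7, so the Dynkin diagram is a chain of 7 nodes with single edges (A_7). Hence the type is A_7.

A7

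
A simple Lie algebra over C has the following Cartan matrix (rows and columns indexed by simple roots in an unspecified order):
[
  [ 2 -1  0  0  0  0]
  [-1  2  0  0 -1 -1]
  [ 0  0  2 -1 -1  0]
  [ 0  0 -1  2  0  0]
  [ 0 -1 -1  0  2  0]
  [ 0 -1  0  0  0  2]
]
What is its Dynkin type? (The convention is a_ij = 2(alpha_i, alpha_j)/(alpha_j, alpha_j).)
D_6

The matrix has rank 6 with 2's on the diagonal. Reading the off-diagonal entries as Dynkin edges (a single edge where a_ij = a_ji = -1; a double or triple edge where a_ij * a_ji = 2 or 3), the diagram is a chain of 4 nodes with a fork of two nodes at one end (D_6). One simple-root ordering that puts it in standard form is (alpha_4, alpha_3, alpha_5, alpha_2, alpha_1, alpha_6). So the algebra is type D_6, i.e. so(12).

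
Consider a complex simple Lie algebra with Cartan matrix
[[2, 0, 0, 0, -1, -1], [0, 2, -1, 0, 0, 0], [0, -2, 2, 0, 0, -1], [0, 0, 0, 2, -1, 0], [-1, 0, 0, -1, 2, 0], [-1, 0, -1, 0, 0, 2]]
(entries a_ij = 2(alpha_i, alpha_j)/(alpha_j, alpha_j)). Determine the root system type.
B6

The matrix has rank 6 with 2's on the diagonal. Reading the off-diagonal entries as Dynkin edges (a single edge where a_ij = a_ji = -1; a double or triple edge where a_ij * a_ji = 2 or 3), the diagram is a chain of 6 nodes with a double edge at one end; the terminal node there is the unique short simple root (B_6). One simple-root ordering that puts it in standard form is (alpha_4, alpha_5, alpha_1, alpha_6, alpha_3, alpha_2). So the algebra is type B_6, i.e. so(13).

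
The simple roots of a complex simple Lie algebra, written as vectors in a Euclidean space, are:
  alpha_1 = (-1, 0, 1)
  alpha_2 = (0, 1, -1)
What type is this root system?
A_2 (sl(3))

Compute the Cartan integers a_ij = 2(alpha_i, alpha_j)/(alpha_j, alpha_j); the resulting 2x2 Cartan matrix is
[[2, -1], [-1, 2]].
All simple roots have the same length, so the diagram is simply laced. The associated Dynkin diagram is a chain of 2 nodes with single edges (A_2), so the type is A_2 (the algebra sl(3)).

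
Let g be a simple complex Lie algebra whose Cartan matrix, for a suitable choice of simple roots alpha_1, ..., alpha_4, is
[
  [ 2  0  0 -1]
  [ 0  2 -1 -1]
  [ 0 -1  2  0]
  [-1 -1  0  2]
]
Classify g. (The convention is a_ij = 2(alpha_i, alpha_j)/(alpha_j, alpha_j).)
The matrix has rank 4 with 2's on the diagonal. Reading the off-diagonal entries as Dynkin edges (a single edge where a_ij = a_ji = -1; a double or triple edge where a_ij * a_ji = 2 or 3), the diagram is a chain of 4 nodes with single edges (A_4). One simple-root ordering that puts it in standard form is (alpha_3, alpha_2, alpha_4, alpha_1). So the algebra is type A_4, i.e. sl(5).

A_4 (sl(5))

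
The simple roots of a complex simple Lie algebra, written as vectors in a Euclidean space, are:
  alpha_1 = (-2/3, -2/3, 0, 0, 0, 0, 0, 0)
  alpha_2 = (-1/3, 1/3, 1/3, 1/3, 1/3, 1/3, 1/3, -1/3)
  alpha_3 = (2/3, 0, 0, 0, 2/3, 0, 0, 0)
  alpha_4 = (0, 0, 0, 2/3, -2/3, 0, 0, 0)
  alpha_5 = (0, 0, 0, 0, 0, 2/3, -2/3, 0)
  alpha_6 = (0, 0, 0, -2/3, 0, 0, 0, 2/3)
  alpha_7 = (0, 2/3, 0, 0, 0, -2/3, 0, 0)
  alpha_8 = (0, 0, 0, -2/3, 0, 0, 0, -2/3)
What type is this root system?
Compute the Cartan integers a_ij = 2(alpha_i, alpha_j)/(alpha_j, alpha_j); the resulting 8x8 Cartan matrix is
[[2, 0, -1, 0, 0, 0, -1, 0], [0, 2, 0, 0, 0, -1, 0, 0], [-1, 0, 2, -1, 0, 0, 0, 0], [0, 0, -1, 2, 0, -1, 0, -1], [0, 0, 0, 0, 2, 0, -1, 0], [0, -1, 0, -1, 0, 2, 0, 0], [-1, 0, 0, 0, -1, 0, 2, 0], [0, 0, 0, -1, 0, 0, 0, 2]].
All simple roots have the same length, so the diagram is simply laced. The associated Dynkin diagram is a chain of 7 nodes with one extra node attached to the third node from one end (E_8), so the type is E_8.

E_8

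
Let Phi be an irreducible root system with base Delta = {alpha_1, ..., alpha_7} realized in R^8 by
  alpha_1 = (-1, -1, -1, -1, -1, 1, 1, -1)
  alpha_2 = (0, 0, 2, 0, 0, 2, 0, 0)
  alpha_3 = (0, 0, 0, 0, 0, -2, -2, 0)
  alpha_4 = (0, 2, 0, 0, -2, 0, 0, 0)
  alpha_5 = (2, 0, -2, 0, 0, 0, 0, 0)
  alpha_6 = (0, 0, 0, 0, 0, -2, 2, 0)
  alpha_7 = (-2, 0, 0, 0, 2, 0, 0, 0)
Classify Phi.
Compute the Cartan integers a_ij = 2(alpha_i, alpha_j)/(alpha_j, alpha_j); the resulting 7x7 Cartan matrix is
[[2, 0, -1, 0, 0, 0, 0], [0, 2, -1, 0, -1, -1, 0], [-1, -1, 2, 0, 0, 0, 0], [0, 0, 0, 2, 0, 0, -1], [0, -1, 0, 0, 2, 0, -1], [0, -1, 0, 0, 0, 2, 0], [0, 0, 0, -1, -1, 0, 2]].
All simple roots have the same length, so the diagram is simply laced. The associated Dynkin diagram is a chain of 6 nodes with one extra node attached to the third node from one end (E_7), so the type is E_7.

E7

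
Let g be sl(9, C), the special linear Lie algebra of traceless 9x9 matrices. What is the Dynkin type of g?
This is sl(9), which has dimension 9^2 - 1 = 80 and rank 9 - 1 = 8 (a Cartan subalgebra is the diagonal traceless matrices). In the classification of classical Lie algebras, the special linear algebra sl(n+1) has type A_n; here n = 8, so the Dynkin diagram is a chain of 8 nodes with single edges (A_8). Hence the type is A_8.

A_8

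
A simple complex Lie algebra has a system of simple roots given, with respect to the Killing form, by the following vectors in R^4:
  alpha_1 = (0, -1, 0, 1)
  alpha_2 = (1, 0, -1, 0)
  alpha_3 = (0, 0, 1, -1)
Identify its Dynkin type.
Compute the Cartan integers a_ij = 2(alpha_i, alpha_j)/(alpha_j, alpha_j); the resulting 3x3 Cartan matrix is
[[2, 0, -1], [0, 2, -1], [-1, -1, 2]].
All simple roots have the same length, so the diagram is simply laced. The associated Dynkin diagram is a chain of 3 nodes with single edges (A_3), so the type is A_3 (the algebra sl(4)).

A3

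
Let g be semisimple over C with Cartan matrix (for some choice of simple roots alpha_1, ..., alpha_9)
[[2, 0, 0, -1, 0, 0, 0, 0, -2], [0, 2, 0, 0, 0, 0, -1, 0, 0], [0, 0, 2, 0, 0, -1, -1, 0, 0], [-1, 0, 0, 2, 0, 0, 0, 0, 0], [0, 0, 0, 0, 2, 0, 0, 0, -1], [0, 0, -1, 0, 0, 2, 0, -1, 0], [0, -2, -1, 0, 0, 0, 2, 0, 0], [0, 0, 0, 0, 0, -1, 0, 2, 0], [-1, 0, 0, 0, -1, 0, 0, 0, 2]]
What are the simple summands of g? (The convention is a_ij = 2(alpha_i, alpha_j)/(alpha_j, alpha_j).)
B5 ⊕ F4

The diagram associated to this matrix has two connected components: the simple roots {alpha_2, alpha_3, alpha_6, alpha_7, alpha_8} form a chain of 5 nodes with a double edge at one end; the terminal node there is the unique short simple root (B_5), and {alpha_1, alpha_4, alpha_5, alpha_9} form a chain of 4 nodes with a double edge between the middle two (F_4). A semisimple Lie algebra decomposes uniquely as the direct sum of simple ideals, one per connected component of its Dynkin diagram, so g ≅ B_5 ⊕ F_4 (dimension 55 + 52 = 107).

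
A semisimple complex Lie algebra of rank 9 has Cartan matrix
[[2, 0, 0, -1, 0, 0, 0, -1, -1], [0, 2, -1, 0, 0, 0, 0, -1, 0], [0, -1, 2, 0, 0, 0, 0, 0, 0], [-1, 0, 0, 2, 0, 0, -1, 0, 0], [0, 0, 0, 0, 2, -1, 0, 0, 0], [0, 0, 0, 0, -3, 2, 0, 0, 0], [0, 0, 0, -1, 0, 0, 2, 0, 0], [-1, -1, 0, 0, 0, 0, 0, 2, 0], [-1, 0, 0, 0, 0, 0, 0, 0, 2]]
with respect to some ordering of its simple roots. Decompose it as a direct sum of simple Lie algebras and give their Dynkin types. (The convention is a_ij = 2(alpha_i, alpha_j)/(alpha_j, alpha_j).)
The diagram associated to this matrix has two connected components: the simple roots {alpha_1, alpha_2, alpha_3, alpha_4, alpha_7, alpha_8, alpha_9} form a chain of 6 nodes with one extra node attached to the third node from one end (E_7), and {alpha_5, alpha_6} form two nodes joined by a triple edge (G_2). A semisimple Lie algebra decomposes uniquely as the direct sum of simple ideals, one per connected component of its Dynkin diagram, so g ≅ E_7 ⊕ G_2 (dimension 133 + 14 = 147).

E_7 + G_2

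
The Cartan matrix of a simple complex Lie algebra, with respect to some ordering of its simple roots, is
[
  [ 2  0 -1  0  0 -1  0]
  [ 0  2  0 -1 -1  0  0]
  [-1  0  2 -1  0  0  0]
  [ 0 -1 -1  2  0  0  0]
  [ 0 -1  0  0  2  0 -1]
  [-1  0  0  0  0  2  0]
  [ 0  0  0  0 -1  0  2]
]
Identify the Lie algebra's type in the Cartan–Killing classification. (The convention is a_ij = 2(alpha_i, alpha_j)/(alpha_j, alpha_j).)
The matrix has rank 7 with 2's on the diagonal. Reading the off-diagonal entries as Dynkin edges (a single edge where a_ij = a_ji = -1; a double or triple edge where a_ij * a_ji = 2 or 3), the diagram is a chain of 7 nodes with single edges (A_7). One simple-root ordering that puts it in standard form is (alpha_7, alpha_5, alpha_2, alpha_4, alpha_3, alpha_1, alpha_6). So the algebra is type A_7, i.e. sl(8).

A_7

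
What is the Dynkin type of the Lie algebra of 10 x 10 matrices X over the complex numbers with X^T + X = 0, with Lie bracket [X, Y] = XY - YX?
D_5 (so(10))

This is so(10) with 10 even, which has dimension 10(10-1)/2 = 45 and rank 10/2 = 5. In the classification of classical Lie algebras, the orthogonal algebra so(2n) in an even number of variables has type D_n; here n = 5, so the Dynkin diagram is a chain of 3 nodes with a fork of two nodes at one end (D_5). Hence the type is D_5.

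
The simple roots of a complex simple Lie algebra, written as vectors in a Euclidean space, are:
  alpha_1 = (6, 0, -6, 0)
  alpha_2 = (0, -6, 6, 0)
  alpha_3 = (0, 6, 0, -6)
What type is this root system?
Compute the Cartan integers a_ij = 2(alpha_i, alpha_j)/(alpha_j, alpha_j); the resulting 3x3 Cartan matrix is
[[2, -1, 0], [-1, 2, -1], [0, -1, 2]].
All simple roots have the same length, so the diagram is simply laced. The associated Dynkin diagram is a chain of 3 nodes with single edges (A_3), so the type is A_3 (the algebra sl(4)).

A_3 (sl(4))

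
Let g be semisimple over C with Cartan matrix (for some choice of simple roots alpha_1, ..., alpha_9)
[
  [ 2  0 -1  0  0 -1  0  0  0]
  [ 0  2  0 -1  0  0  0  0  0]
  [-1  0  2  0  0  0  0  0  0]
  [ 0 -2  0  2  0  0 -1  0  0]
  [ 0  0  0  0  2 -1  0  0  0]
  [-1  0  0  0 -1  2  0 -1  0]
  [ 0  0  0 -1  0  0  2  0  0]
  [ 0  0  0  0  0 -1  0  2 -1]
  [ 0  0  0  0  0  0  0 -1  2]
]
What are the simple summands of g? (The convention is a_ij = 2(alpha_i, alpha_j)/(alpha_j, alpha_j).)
B_3 (so(7)) ⊕ E_6

The diagram associated to this matrix has two connected components: the simple roots {alpha_2, alpha_4, alpha_7} form a chain of 3 nodes with a double edge at one end; the terminal node there is the unique short simple root (B_3), and {alpha_1, alpha_3, alpha_5, alpha_6, alpha_8, alpha_9} form a chain of 5 nodes with one extra node attached to the third node from one end (E_6). A semisimple Lie algebra decomposes uniquely as the direct sum of simple ideals, one per connected component of its Dynkin diagram, so g ≅ B_3 ⊕ E_6 (dimension 21 + 78 = 99).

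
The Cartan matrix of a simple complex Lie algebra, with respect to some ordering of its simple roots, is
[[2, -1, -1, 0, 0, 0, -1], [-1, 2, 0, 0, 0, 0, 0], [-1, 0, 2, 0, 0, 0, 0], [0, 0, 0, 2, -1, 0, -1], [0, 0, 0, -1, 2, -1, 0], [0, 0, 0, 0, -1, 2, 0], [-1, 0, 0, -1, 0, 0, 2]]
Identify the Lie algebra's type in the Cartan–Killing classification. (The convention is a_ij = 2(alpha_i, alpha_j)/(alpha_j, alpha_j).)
The matrix has rank 7 with 2's on the diagonal. Reading the off-diagonal entries as Dynkin edges (a single edge where a_ij = a_ji = -1; a double or triple edge where a_ij * a_ji = 2 or 3), the diagram is a chain of 5 nodes with a fork of two nodes at one end (D_7). One simple-root ordering that puts it in standard form is (alpha_6, alpha_5, alpha_4, alpha_7, alpha_1, alpha_3, alpha_2). So the algebra is type D_7, i.e. so(14).

D7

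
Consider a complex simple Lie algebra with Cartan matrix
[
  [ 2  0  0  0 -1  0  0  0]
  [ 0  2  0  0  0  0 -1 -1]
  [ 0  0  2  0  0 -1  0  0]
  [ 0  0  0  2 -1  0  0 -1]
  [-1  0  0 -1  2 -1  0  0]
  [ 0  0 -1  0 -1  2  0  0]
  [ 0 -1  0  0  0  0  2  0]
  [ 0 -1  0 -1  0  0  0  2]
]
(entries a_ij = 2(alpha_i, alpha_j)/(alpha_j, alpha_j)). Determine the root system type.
The matrix has rank 8 with 2's on the diagonal. Reading the off-diagonal entries as Dynkin edges (a single edge where a_ij = a_ji = -1; a double or triple edge where a_ij * a_ji = 2 or 3), the diagram is a chain of 7 nodes with one extra node attached to the third node from one end (E_8). One simple-root ordering that puts it in standard form is (alpha_3, alpha_1, alpha_6, alpha_5, alpha_4, alpha_8, alpha_2, alpha_7). So the algebra is type E_8.

E_8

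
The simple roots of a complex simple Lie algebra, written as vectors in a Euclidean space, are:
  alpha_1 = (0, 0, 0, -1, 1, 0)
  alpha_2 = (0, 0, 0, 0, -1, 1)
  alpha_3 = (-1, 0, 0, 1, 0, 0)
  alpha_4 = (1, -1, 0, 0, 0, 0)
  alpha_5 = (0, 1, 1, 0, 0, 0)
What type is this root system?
Compute the Cartan integers a_ij = 2(alpha_i, alpha_j)/(alpha_j, alpha_j); the resulting 5x5 Cartan matrix is
[[2, -1, -1, 0, 0], [-1, 2, 0, 0, 0], [-1, 0, 2, -1, 0], [0, 0, -1, 2, -1], [0, 0, 0, -1, 2]].
All simple roots have the same length, so the diagram is simply laced. The associated Dynkin diagram is a chain of 5 nodes with single edges (A_5), so the type is A_5 (the algebra sl(6)).

A5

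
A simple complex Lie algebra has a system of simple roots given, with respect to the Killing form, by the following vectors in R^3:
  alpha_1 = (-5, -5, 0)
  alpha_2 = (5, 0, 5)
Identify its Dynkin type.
Compute the Cartan integers a_ij = 2(alpha_i, alpha_j)/(alpha_j, alpha_j); the resulting 2x2 Cartan matrix is
[[2, -1], [-1, 2]].
All simple roots have the same length, so the diagram is simply laced. The associated Dynkin diagram is a chain of 2 nodes with single edges (A_2), so the type is A_2 (the algebra sl(3)).

A_2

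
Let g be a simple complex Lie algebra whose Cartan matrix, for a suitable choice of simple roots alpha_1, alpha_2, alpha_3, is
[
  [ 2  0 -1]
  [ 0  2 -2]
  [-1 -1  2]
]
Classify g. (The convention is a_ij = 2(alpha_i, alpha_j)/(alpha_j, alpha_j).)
The matrix has rank 3 with 2's on the diagonal. Reading the off-diagonal entries as Dynkin edges (a single edge where a_ij = a_ji = -1; a double or triple edge where a_ij * a_ji = 2 or 3), the diagram is a chain of 3 nodes with a double edge at one end; the terminal node there is the unique long simple root (C_3). One simple-root ordering that puts it in standard form is (alpha_1, alpha_3, alpha_2). So the algebra is type C_3, i.e. sp(6).

C_3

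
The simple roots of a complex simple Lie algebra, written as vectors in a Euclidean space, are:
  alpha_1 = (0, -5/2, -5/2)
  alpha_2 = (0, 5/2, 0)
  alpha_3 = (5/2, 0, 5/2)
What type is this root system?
type B_3

Compute the Cartan integers a_ij = 2(alpha_i, alpha_j)/(alpha_j, alpha_j); the resulting 3x3 Cartan matrix is
[[2, -2, -1], [-1, 2, 0], [-1, 0, 2]].
The roots have two lengths (squared-length ratio 2:1); the short ones are alpha_{2}. The associated Dynkin diagram is a chain of 3 nodes with a double edge at one end; the terminal node there is the unique short simple root (B_3), so the type is B_3 (the algebra so(7)).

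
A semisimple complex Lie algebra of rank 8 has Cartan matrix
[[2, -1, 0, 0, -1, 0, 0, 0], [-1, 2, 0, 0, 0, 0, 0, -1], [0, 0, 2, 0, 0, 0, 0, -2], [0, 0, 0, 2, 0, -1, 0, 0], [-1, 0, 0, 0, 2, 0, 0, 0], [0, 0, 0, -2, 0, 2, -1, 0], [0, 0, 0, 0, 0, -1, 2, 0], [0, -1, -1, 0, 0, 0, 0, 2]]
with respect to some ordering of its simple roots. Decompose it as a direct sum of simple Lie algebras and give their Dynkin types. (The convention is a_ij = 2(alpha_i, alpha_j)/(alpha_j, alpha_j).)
B3 ⊕ C5

The diagram associated to this matrix has two connected components: the simple roots {alpha_4, alpha_6, alpha_7} form a chain of 3 nodes with a double edge at one end; the terminal node there is the unique short simple root (B_3), and {alpha_1, alpha_2, alpha_3, alpha_5, alpha_8} form a chain of 5 nodes with a double edge at one end; the terminal node there is the unique long simple root (C_5). A semisimple Lie algebra decomposes uniquely as the direct sum of simple ideals, one per connected component of its Dynkin diagram, so g ≅ B_3 ⊕ C_5 (dimension 21 + 55 = 76).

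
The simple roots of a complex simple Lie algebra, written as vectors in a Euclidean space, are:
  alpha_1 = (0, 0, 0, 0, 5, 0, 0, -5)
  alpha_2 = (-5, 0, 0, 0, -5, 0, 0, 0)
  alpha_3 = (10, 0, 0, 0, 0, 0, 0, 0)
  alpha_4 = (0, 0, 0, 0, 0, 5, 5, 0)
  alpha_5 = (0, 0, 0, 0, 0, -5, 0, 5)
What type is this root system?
Compute the Cartan integers a_ij = 2(alpha_i, alpha_j)/(alpha_j, alpha_j); the resulting 5x5 Cartan matrix is
[[2, -1, 0, 0, -1], [-1, 2, -1, 0, 0], [0, -2, 2, 0, 0], [0, 0, 0, 2, -1], [-1, 0, 0, -1, 2]].
The roots have two lengths (squared-length ratio 2:1); the short ones are alpha_{1,2,4,5}. The associated Dynkin diagram is a chain of 5 nodes with a double edge at one end; the terminal node there is the unique long simple root (C_5), so the type is C_5 (the algebra sp(10)).

C5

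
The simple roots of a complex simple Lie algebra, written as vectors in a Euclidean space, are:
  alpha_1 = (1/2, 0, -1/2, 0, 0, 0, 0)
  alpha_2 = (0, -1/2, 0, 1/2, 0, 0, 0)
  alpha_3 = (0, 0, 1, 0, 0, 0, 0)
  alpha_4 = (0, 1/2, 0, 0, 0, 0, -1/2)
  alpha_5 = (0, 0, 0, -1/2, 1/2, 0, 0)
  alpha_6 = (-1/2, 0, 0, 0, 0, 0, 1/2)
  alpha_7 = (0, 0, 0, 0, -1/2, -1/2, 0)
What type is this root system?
C7

Compute the Cartan integers a_ij = 2(alpha_i, alpha_j)/(alpha_j, alpha_j); the resulting 7x7 Cartan matrix is
[[2, 0, -1, 0, 0, -1, 0], [0, 2, 0, -1, -1, 0, 0], [-2, 0, 2, 0, 0, 0, 0], [0, -1, 0, 2, 0, -1, 0], [0, -1, 0, 0, 2, 0, -1], [-1, 0, 0, -1, 0, 2, 0], [0, 0, 0, 0, -1, 0, 2]].
The roots have two lengths (squared-length ratio 2:1); the short ones are alpha_{1,2,4,5,6,7}. The associated Dynkin diagram is a chain of 7 nodes with a double edge at one end; the terminal node there is the unique long simple root (C_7), so the type is C_7 (the algebra sp(14)).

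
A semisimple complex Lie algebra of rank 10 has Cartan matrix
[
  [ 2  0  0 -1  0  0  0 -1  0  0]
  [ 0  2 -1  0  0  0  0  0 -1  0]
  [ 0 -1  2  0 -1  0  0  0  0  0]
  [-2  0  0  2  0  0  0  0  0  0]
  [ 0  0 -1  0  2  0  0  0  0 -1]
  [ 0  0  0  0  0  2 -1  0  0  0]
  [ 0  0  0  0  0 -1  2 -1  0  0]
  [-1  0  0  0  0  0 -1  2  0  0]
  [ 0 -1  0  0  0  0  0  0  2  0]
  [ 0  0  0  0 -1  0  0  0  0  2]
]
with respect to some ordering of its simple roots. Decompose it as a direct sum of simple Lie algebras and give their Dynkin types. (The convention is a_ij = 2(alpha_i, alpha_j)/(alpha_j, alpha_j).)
The diagram associated to this matrix has two connected components: the simple roots {alpha_2, alpha_3, alpha_5, alpha_9, alpha_10} form a chain of 5 nodes with single edges (A_5), and {alpha_1, alpha_4, alpha_6, alpha_7, alpha_8} form a chain of 5 nodes with a double edge at one end; the terminal node there is the unique long simple root (C_5). A semisimple Lie algebra decomposes uniquely as the direct sum of simple ideals, one per connected component of its Dynkin diagram, so g ≅ A_5 ⊕ C_5 (dimension 35 + 55 = 90).

A5 + C5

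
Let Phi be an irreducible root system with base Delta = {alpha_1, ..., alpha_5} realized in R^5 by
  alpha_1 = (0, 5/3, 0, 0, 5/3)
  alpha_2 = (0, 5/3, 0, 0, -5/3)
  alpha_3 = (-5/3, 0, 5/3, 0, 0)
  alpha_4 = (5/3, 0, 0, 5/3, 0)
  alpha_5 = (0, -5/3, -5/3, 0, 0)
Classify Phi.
D_5 (so(10))

Compute the Cartan integers a_ij = 2(alpha_i, alpha_j)/(alpha_j, alpha_j); the resulting 5x5 Cartan matrix is
[[2, 0, 0, 0, -1], [0, 2, 0, 0, -1], [0, 0, 2, -1, -1], [0, 0, -1, 2, 0], [-1, -1, -1, 0, 2]].
All simple roots have the same length, so the diagram is simply laced. The associated Dynkin diagram is a chain of 3 nodes with a fork of two nodes at one end (D_5), so the type is D_5 (the algebra so(10)).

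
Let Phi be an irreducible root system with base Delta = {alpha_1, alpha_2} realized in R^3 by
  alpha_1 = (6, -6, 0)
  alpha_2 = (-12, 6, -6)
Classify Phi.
Compute the Cartan integers a_ij = 2(alpha_i, alpha_j)/(alpha_j, alpha_j); the resulting 2x2 Cartan matrix is
[[2, -1], [-3, 2]].
The roots have two lengths (squared-length ratio 3:1); the short ones are alpha_{1}. The associated Dynkin diagram is two nodes joined by a triple edge (G_2), so the type is G_2.

G_2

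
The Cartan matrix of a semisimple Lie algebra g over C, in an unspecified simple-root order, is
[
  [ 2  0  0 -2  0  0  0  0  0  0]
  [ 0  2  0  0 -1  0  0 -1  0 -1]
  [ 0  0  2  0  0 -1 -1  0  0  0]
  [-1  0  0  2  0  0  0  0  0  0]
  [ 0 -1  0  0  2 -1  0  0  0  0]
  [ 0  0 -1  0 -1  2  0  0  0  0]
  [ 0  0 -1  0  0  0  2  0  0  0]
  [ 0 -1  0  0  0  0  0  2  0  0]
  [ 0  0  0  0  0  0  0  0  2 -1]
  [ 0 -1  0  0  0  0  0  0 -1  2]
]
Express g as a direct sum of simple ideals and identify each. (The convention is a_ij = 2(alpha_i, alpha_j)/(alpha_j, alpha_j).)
B_2 ⊕ E_8

The diagram associated to this matrix has two connected components: the simple roots {alpha_1, alpha_4} form a chain of 2 nodes with a double edge at one end; the terminal node there is the unique short simple root (B_2), and {alpha_2, alpha_3, alpha_5, alpha_6, alpha_7, alpha_8, alpha_9, alpha_10} form a chain of 7 nodes with one extra node attached to the third node from one end (E_8). A semisimple Lie algebra decomposes uniquely as the direct sum of simple ideals, one per connected component of its Dynkin diagram, so g ≅ B_2 ⊕ E_8 (dimension 10 + 248 = 258).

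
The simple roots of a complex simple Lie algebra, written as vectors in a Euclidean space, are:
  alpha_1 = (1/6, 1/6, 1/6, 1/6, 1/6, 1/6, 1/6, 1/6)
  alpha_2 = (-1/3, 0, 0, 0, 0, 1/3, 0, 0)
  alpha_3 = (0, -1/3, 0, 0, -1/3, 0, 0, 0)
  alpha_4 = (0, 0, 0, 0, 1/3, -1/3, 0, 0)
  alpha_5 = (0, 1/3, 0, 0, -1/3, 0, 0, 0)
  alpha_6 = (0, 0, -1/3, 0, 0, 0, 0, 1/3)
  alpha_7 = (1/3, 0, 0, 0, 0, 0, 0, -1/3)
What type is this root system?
E_7

Compute the Cartan integers a_ij = 2(alpha_i, alpha_j)/(alpha_j, alpha_j); the resulting 7x7 Cartan matrix is
[[2, 0, -1, 0, 0, 0, 0], [0, 2, 0, -1, 0, 0, -1], [-1, 0, 2, -1, 0, 0, 0], [0, -1, -1, 2, -1, 0, 0], [0, 0, 0, -1, 2, 0, 0], [0, 0, 0, 0, 0, 2, -1], [0, -1, 0, 0, 0, -1, 2]].
All simple roots have the same length, so the diagram is simply laced. The associated Dynkin diagram is a chain of 6 nodes with one extra node attached to the third node from one end (E_7), so the type is E_7.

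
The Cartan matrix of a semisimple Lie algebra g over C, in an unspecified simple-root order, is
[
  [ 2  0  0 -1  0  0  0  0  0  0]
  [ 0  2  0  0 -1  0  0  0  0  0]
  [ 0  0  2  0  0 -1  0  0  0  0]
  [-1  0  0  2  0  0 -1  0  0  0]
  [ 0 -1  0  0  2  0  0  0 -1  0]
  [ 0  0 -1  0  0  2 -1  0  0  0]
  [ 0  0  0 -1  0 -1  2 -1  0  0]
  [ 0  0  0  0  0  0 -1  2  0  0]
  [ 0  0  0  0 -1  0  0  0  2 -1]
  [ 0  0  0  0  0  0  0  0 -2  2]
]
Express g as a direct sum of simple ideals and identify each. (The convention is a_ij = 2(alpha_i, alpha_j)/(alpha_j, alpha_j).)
C4 ⊕ E6

The diagram associated to this matrix has two connected components: the simple roots {alpha_2, alpha_5, alpha_9, alpha_10} form a chain of 4 nodes with a double edge at one end; the terminal node there is the unique long simple root (C_4), and {alpha_1, alpha_3, alpha_4, alpha_6, alpha_7, alpha_8} form a chain of 5 nodes with one extra node attached to the third node from one end (E_6). A semisimple Lie algebra decomposes uniquely as the direct sum of simple ideals, one per connected component of its Dynkin diagram, so g ≅ C_4 ⊕ E_6 (dimension 36 + 78 = 114).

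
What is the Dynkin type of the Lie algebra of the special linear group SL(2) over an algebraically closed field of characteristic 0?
A_1 (sl(2))

This is sl(2), which has dimension 2^2 - 1 = 3 and rank 2 - 1 = 1 (a Cartan subalgebra is the diagonal traceless matrices). In the classification of classical Lie algebras, the special linear algebra sl(n+1) has type A_n; here n = 1, so the Dynkin diagram is a chain of 1 nodes with single edges (A_1). Hence the type is A_1.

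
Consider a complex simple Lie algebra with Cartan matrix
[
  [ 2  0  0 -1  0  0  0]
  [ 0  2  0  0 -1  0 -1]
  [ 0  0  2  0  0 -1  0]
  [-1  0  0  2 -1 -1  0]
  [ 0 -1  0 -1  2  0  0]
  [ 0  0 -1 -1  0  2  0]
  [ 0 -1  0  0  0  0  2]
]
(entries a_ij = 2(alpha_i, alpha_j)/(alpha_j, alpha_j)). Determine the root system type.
type E_7

The matrix has rank 7 with 2's on the diagonal. Reading the off-diagonal entries as Dynkin edges (a single edge where a_ij = a_ji = -1; a double or triple edge where a_ij * a_ji = 2 or 3), the diagram is a chain of 6 nodes with one extra node attached to the third node from one end (E_7). One simple-root ordering that puts it in standard form is (alpha_3, alpha_1, alpha_6, alpha_4, alpha_5, alpha_2, alpha_7). So the algebra is type E_7.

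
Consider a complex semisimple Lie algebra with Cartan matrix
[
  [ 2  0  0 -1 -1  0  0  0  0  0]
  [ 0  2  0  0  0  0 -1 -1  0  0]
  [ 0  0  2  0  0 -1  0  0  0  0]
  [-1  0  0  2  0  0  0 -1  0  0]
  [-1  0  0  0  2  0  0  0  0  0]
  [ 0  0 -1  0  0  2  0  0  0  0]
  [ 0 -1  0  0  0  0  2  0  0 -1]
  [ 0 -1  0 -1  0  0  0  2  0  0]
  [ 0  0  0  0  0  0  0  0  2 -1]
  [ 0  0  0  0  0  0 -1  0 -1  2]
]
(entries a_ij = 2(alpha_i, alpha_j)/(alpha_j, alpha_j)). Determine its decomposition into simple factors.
A_2 (sl(3)) ⊕ A_8 (sl(9))

The diagram associated to this matrix has two connected components: the simple roots {alpha_3, alpha_6} form a chain of 2 nodes with single edges (A_2), and {alpha_1, alpha_2, alpha_4, alpha_5, alpha_7, alpha_8, alpha_9, alpha_10} form a chain of 8 nodes with single edges (A_8). A semisimple Lie algebra decomposes uniquely as the direct sum of simple ideals, one per connected component of its Dynkin diagram, so g ≅ A_2 ⊕ A_8 (dimension 8 + 80 = 88).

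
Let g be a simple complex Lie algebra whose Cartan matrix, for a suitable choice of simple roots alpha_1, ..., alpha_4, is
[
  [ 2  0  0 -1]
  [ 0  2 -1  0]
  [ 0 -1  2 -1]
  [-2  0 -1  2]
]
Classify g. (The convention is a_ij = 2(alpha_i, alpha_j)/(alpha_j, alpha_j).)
The matrix has rank 4 with 2's on the diagonal. Reading the off-diagonal entries as Dynkin edges (a single edge where a_ij = a_ji = -1; a double or triple edge where a_ij * a_ji = 2 or 3), the diagram is a chain of 4 nodes with a double edge at one end; the terminal node there is the unique short simple root (B_4). One simple-root ordering that puts it in standard form is (alpha_2, alpha_3, alpha_4, alpha_1). So the algebra is type B_4, i.e. so(9).

B_4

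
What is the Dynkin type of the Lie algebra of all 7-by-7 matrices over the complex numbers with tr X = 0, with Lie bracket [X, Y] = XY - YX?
A6

This is sl(7), which has dimension 7^2 - 1 = 48 and rank 7 - 1 = 6 (a Cartan subalgebra is the diagonal traceless matrices). In the classification of classical Lie algebras, the special linear algebra sl(n+1) has type A_n; here n = 6, so the Dynkin diagram is a chain of 6 nodes with single edges (A_6). Hence the type is A_6.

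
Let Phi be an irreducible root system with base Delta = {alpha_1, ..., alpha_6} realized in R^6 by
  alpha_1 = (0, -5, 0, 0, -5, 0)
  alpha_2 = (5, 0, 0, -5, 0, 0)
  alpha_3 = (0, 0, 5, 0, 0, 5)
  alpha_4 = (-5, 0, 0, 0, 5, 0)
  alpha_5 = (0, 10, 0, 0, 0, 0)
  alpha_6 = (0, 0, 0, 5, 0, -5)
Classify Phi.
C_6

Compute the Cartan integers a_ij = 2(alpha_i, alpha_j)/(alpha_j, alpha_j); the resulting 6x6 Cartan matrix is
[[2, 0, 0, -1, -1, 0], [0, 2, 0, -1, 0, -1], [0, 0, 2, 0, 0, -1], [-1, -1, 0, 2, 0, 0], [-2, 0, 0, 0, 2, 0], [0, -1, -1, 0, 0, 2]].
The roots have two lengths (squared-length ratio 2:1); the short ones are alpha_{1,2,3,4,6}. The associated Dynkin diagram is a chain of 6 nodes with a double edge at one end; the terminal node there is the unique long simple root (C_6), so the type is C_6 (the algebra sp(12)).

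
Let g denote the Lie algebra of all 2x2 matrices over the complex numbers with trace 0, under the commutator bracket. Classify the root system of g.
A_1 (sl(2))

This is sl(2), which has dimension 2^2 - 1 = 3 and rank 2 - 1 = 1 (a Cartan subalgebra is the diagonal traceless matrices). In the classification of classical Lie algebras, the special linear algebra sl(n+1) has type A_n; here n = 1, so the Dynkin diagram is a chain of 1 nodes with single edges (A_1). Hence the type is A_1.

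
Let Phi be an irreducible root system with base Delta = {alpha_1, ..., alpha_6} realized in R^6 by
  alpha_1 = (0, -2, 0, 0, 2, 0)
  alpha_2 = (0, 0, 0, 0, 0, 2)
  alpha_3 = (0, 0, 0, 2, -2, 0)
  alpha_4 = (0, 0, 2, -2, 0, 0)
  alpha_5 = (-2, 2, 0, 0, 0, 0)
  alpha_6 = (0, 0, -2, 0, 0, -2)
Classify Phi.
Compute the Cartan integers a_ij = 2(alpha_i, alpha_j)/(alpha_j, alpha_j); the resulting 6x6 Cartan matrix is
[[2, 0, -1, 0, -1, 0], [0, 2, 0, 0, 0, -1], [-1, 0, 2, -1, 0, 0], [0, 0, -1, 2, 0, -1], [-1, 0, 0, 0, 2, 0], [0, -2, 0, -1, 0, 2]].
The roots have two lengths (squared-length ratio 2:1); the short ones are alpha_{2}. The associated Dynkin diagram is a chain of 6 nodes with a double edge at one end; the terminal node there is the unique short simple root (B_6), so the type is B_6 (the algebra so(13)).

B_6 (so(13))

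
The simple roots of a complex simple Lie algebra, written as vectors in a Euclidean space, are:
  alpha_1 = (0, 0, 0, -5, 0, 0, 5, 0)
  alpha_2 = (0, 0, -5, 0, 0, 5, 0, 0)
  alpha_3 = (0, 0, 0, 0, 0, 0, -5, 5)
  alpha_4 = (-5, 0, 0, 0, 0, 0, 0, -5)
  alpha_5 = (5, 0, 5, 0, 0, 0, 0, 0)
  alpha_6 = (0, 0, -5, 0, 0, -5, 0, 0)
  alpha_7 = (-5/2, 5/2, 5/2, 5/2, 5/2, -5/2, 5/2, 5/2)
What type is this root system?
E7

Compute the Cartan integers a_ij = 2(alpha_i, alpha_j)/(alpha_j, alpha_j); the resulting 7x7 Cartan matrix is
[[2, 0, -1, 0, 0, 0, 0], [0, 2, 0, 0, -1, 0, -1], [-1, 0, 2, -1, 0, 0, 0], [0, 0, -1, 2, -1, 0, 0], [0, -1, 0, -1, 2, -1, 0], [0, 0, 0, 0, -1, 2, 0], [0, -1, 0, 0, 0, 0, 2]].
All simple roots have the same length, so the diagram is simply laced. The associated Dynkin diagram is a chain of 6 nodes with one extra node attached to the third node from one end (E_7), so the type is E_7.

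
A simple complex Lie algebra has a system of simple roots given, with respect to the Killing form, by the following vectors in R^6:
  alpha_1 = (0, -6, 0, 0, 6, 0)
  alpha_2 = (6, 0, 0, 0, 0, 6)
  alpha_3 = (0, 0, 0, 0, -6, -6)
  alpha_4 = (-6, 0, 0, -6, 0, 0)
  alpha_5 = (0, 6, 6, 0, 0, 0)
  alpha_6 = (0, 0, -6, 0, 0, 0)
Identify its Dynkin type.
B_6 (so(13))

Compute the Cartan integers a_ij = 2(alpha_i, alpha_j)/(alpha_j, alpha_j); the resulting 6x6 Cartan matrix is
[[2, 0, -1, 0, -1, 0], [0, 2, -1, -1, 0, 0], [-1, -1, 2, 0, 0, 0], [0, -1, 0, 2, 0, 0], [-1, 0, 0, 0, 2, -2], [0, 0, 0, 0, -1, 2]].
The roots have two lengths (squared-length ratio 2:1); the short ones are alpha_{6}. The associated Dynkin diagram is a chain of 6 nodes with a double edge at one end; the terminal node there is the unique short simple root (B_6), so the type is B_6 (the algebra so(13)).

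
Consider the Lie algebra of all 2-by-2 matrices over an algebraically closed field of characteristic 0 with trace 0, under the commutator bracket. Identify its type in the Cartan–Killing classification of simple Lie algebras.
This is sl(2), which has dimension 2^2 - 1 = 3 and rank 2 - 1 = 1 (a Cartan subalgebra is the diagonal traceless matrices). In the classification of classical Lie algebras, the special linear algebra sl(n+1) has type A_n; here n = 1, so the Dynkin diagram is a chain of 1 nodes with single edges (A_1). Hence the type is A_1.

A_1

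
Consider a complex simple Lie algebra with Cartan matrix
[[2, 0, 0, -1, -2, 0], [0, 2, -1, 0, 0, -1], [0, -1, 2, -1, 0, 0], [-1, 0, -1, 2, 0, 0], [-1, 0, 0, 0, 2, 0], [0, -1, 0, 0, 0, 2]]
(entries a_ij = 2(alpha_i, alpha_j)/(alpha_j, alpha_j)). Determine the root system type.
B6

The matrix has rank 6 with 2's on the diagonal. Reading the off-diagonal entries as Dynkin edges (a single edge where a_ij = a_ji = -1; a double or triple edge where a_ij * a_ji = 2 or 3), the diagram is a chain of 6 nodes with a double edge at one end; the terminal node there is the unique short simple root (B_6). One simple-root ordering that puts it in standard form is (alpha_6, alpha_2, alpha_3, alpha_4, alpha_1, alpha_5). So the algebra is type B_6, i.e. so(13).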